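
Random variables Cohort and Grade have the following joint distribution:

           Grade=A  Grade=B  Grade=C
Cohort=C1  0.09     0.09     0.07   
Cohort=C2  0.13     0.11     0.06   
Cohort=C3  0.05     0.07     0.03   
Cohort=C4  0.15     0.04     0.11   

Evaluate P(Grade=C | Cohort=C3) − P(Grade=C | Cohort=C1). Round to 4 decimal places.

P(Cohort=C3) = 0.05 + 0.07 + 0.03 = 0.15; P(Grade=C | Cohort=C3) = 0.03/0.15 = 0.20000.
P(Cohort=C1) = 0.09 + 0.09 + 0.07 = 0.25; P(Grade=C | Cohort=C1) = 0.07/0.25 = 0.28000.
Difference = -0.0800.

-0.0800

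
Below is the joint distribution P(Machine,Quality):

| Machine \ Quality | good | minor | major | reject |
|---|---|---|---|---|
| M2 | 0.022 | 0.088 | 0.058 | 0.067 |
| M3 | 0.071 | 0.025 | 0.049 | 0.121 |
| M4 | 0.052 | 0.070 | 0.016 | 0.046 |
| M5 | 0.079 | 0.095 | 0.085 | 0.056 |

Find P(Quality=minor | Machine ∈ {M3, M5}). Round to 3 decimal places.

P(Machine=M3) = 0.071 + 0.025 + 0.049 + 0.121 = 0.266.
P(Machine=M5) = 0.079 + 0.095 + 0.085 + 0.056 = 0.315.
P(Machine ∈ {M3, M5}) = 0.266 + 0.315 = 0.581; P(Quality=minor, Machine ∈ {M3, M5}) = 0.025 + 0.095 = 0.120.
P(Quality=minor | Machine ∈ {M3, M5}) = 0.120/0.581 = 0.207.

0.207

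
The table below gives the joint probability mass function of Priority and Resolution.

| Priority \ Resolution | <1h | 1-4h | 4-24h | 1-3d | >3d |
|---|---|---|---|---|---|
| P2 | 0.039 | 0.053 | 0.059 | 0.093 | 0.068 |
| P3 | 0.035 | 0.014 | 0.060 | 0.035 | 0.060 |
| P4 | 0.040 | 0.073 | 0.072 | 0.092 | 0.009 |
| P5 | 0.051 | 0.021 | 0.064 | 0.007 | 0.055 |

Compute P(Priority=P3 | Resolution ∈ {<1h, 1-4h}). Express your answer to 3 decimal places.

P(Resolution=<1h) = 0.039 + 0.035 + 0.040 + 0.051 = 0.165.
P(Resolution=1-4h) = 0.053 + 0.014 + 0.073 + 0.021 = 0.161.
P(Resolution ∈ {<1h, 1-4h}) = 0.165 + 0.161 = 0.326; P(Priority=P3, Resolution ∈ {<1h, 1-4h}) = 0.035 + 0.014 = 0.049.
P(Priority=P3 | Resolution ∈ {<1h, 1-4h}) = 0.049/0.326 = 0.150.

0.150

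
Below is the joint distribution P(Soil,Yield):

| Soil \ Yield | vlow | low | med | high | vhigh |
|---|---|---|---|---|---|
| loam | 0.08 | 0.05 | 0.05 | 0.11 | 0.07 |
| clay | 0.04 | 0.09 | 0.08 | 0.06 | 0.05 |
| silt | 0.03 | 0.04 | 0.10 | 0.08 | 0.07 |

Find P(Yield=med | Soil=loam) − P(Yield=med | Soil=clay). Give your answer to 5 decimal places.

P(Soil=loam) = 0.08 + 0.05 + 0.05 + 0.11 + 0.07 = 0.36; P(Yield=med | Soil=loam) = 0.05/0.36 = 0.138889.
P(Soil=clay) = 0.04 + 0.09 + 0.08 + 0.06 + 0.05 = 0.32; P(Yield=med | Soil=clay) = 0.08/0.32 = 0.250000.
Difference = -0.11111.

-0.11111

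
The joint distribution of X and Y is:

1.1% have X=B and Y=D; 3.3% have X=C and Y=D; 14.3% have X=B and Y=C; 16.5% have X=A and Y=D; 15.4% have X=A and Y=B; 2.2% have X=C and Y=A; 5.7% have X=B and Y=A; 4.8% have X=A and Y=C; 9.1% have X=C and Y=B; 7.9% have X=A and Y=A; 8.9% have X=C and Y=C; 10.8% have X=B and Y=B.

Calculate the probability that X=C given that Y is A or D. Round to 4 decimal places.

0.1499

P(Y=A) = 0.079 + 0.057 + 0.022 = 0.158.
P(Y=D) = 0.165 + 0.011 + 0.033 = 0.209.
P(Y ∈ {A, D}) = 0.158 + 0.209 = 0.367; P(X=C, Y ∈ {A, D}) = 0.022 + 0.033 = 0.055.
P(X=C | Y ∈ {A, D}) = 0.055/0.367 = 0.1499.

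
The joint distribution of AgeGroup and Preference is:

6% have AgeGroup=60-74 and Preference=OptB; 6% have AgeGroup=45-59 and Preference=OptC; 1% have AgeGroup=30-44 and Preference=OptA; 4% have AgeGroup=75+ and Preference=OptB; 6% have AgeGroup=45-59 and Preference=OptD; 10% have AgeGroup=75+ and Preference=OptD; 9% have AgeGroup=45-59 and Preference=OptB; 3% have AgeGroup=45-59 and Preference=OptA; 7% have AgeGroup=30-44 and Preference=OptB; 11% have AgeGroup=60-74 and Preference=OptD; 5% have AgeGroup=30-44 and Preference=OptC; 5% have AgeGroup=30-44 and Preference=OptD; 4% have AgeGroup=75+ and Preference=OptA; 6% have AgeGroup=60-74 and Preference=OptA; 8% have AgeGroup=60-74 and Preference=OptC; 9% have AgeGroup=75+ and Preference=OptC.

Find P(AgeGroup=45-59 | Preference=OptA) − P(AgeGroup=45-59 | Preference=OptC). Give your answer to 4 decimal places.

0.0000

P(Preference=OptA) = 0.01 + 0.03 + 0.06 + 0.04 = 0.14; P(AgeGroup=45-59 | Preference=OptA) = 0.03/0.14 = 0.21429.
P(Preference=OptC) = 0.05 + 0.06 + 0.08 + 0.09 = 0.28; P(AgeGroup=45-59 | Preference=OptC) = 0.06/0.28 = 0.21429.
Difference = 0.0000.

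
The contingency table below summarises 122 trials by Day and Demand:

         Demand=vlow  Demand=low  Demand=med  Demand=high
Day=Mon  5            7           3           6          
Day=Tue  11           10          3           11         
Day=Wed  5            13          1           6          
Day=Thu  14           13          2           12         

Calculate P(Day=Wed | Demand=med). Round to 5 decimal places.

0.11111

Total with Demand=med: 3 + 3 + 1 + 2 = 9.
P(Day=Wed | Demand=med) = 1/9 = 0.11111.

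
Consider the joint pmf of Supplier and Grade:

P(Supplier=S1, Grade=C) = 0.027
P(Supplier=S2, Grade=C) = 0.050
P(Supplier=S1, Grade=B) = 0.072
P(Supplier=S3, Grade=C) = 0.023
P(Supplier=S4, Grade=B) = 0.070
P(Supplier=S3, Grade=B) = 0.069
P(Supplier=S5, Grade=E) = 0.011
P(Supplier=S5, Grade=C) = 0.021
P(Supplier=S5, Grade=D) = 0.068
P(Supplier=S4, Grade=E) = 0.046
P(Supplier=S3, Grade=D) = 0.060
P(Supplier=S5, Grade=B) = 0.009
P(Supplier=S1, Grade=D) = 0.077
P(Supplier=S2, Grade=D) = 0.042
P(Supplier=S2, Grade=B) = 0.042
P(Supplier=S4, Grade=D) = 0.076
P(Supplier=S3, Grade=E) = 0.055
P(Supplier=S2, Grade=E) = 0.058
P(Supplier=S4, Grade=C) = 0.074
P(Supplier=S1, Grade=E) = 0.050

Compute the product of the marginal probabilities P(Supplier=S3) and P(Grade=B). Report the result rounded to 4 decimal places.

0.0542

P(Supplier=S3) = 0.069 + 0.023 + 0.060 + 0.055 = 0.207.
P(Grade=B) = 0.072 + 0.042 + 0.069 + 0.070 + 0.009 = 0.262.
Product: 0.207 × 0.262 = 0.0542.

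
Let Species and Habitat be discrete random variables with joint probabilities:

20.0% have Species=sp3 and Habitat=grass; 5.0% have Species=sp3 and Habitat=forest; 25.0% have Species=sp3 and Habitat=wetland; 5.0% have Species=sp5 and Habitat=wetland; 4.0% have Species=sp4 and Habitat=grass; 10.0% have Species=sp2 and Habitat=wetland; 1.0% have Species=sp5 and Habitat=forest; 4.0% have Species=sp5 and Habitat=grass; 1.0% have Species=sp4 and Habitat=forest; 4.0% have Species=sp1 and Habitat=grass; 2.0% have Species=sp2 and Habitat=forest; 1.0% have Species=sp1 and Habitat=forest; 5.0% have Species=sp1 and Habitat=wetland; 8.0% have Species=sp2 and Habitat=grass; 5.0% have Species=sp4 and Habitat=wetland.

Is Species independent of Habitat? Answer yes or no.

yes

Every cell satisfies P(Species,Habitat) = P(Species)·P(Habitat). For instance P(Species=sp3) = 0.500, P(Habitat=wetland) = 0.500, and 0.500×0.500 = 0.250 matches the joint entry. So Species and Habitat are independent.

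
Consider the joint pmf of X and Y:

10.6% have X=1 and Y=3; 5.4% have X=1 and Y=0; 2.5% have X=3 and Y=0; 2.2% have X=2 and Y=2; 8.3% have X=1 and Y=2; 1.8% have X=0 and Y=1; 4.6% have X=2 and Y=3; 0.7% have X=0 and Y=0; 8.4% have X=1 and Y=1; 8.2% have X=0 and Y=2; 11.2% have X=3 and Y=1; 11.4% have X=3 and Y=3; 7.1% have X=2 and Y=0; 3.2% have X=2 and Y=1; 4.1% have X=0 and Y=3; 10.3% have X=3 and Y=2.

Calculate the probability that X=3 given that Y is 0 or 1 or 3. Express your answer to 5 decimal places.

0.35352

P(Y=0) = 0.007 + 0.054 + 0.071 + 0.025 = 0.157.
P(Y=1) = 0.018 + 0.084 + 0.032 + 0.112 = 0.246.
P(Y=3) = 0.041 + 0.106 + 0.046 + 0.114 = 0.307.
P(Y ∈ {0, 1, 3}) = 0.157 + 0.246 + 0.307 = 0.710; P(X=3, Y ∈ {0, 1, 3}) = 0.025 + 0.112 + 0.114 = 0.251.
P(X=3 | Y ∈ {0, 1, 3}) = 0.251/0.710 = 0.35352.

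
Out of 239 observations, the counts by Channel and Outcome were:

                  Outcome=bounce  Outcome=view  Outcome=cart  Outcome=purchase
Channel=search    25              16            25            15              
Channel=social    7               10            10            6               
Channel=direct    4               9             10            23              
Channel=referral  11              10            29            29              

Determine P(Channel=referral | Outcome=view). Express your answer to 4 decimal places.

0.2222

Total with Outcome=view: 16 + 10 + 9 + 10 = 45.
P(Channel=referral | Outcome=view) = 10/45 = 0.2222.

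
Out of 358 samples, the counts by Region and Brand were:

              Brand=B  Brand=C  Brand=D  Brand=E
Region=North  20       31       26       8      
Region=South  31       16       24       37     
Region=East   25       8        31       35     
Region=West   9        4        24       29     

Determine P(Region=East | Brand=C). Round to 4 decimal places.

Total with Brand=C: 31 + 16 + 8 + 4 = 59.
P(Region=East | Brand=C) = 8/59 = 0.1356.

0.1356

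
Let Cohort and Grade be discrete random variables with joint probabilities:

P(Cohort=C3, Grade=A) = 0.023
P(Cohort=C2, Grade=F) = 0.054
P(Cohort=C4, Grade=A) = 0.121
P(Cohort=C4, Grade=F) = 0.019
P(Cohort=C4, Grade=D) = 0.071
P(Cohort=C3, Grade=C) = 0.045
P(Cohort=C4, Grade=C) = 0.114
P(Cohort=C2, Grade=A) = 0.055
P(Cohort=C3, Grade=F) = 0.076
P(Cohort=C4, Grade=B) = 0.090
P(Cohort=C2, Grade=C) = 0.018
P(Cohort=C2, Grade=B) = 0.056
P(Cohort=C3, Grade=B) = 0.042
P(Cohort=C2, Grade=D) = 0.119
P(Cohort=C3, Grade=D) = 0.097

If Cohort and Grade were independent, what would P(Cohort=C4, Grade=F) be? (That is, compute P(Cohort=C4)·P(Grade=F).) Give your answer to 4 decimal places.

P(Cohort=C4) = 0.121 + 0.090 + 0.114 + 0.071 + 0.019 = 0.415.
P(Grade=F) = 0.054 + 0.076 + 0.019 = 0.149.
Product: 0.415 × 0.149 = 0.0618.

0.0618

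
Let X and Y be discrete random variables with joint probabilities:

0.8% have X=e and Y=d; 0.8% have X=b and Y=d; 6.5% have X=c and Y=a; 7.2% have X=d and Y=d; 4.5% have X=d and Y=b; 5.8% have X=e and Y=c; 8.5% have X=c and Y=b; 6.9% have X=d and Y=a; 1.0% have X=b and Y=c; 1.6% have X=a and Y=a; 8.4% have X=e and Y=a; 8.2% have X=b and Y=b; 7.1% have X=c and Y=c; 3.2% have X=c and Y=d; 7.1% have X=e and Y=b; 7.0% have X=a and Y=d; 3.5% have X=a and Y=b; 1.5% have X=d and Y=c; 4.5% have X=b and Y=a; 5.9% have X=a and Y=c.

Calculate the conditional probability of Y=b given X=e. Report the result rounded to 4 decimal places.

P(X=e) = 0.084 + 0.071 + 0.058 + 0.008 = 0.221.
P(Y=b | X=e) = 0.071/0.221 = 0.3213.

0.3213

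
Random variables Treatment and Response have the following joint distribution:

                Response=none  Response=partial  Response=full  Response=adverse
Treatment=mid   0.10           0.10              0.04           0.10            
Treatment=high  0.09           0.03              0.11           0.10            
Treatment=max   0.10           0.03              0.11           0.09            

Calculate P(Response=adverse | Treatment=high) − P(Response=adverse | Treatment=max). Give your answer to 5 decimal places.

P(Treatment=high) = 0.09 + 0.03 + 0.11 + 0.10 = 0.33; P(Response=adverse | Treatment=high) = 0.10/0.33 = 0.303030.
P(Treatment=max) = 0.10 + 0.03 + 0.11 + 0.09 = 0.33; P(Response=adverse | Treatment=max) = 0.09/0.33 = 0.272727.
Difference = 0.03030.

0.03030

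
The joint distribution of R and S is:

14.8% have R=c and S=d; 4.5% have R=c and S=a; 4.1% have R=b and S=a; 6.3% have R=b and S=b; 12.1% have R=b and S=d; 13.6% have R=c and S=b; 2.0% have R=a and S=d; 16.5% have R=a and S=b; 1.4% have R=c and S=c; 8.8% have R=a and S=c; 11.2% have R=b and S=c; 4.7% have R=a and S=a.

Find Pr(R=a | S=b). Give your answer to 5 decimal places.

P(S=b) = 0.165 + 0.063 + 0.136 = 0.364.
P(R=a | S=b) = 0.165/0.364 = 0.45330.

0.45330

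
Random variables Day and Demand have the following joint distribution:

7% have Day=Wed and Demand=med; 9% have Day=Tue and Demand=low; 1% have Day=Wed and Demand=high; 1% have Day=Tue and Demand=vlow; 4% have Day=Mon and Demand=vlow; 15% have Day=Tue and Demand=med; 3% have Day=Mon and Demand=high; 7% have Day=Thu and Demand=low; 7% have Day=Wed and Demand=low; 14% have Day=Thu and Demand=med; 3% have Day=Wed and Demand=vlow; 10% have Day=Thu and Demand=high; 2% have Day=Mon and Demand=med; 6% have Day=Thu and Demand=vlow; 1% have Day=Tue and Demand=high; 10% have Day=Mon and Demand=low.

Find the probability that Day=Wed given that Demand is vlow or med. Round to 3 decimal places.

0.192

P(Demand=vlow) = 0.04 + 0.01 + 0.03 + 0.06 = 0.14.
P(Demand=med) = 0.02 + 0.15 + 0.07 + 0.14 = 0.38.
P(Demand ∈ {vlow, med}) = 0.14 + 0.38 = 0.52; P(Day=Wed, Demand ∈ {vlow, med}) = 0.03 + 0.07 = 0.10.
P(Day=Wed | Demand ∈ {vlow, med}) = 0.10/0.52 = 0.192.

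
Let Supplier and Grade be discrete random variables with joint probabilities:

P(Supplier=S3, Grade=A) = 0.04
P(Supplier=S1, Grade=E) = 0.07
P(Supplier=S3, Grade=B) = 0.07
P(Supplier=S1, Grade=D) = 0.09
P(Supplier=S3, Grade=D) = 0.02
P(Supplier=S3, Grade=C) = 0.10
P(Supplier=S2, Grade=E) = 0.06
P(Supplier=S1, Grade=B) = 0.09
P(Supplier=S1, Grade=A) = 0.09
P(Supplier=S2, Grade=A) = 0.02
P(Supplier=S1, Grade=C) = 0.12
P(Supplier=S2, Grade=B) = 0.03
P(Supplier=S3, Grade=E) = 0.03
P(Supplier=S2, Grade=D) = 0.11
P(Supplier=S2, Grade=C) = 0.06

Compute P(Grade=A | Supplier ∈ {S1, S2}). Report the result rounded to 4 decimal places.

P(Supplier=S1) = 0.09 + 0.09 + 0.12 + 0.09 + 0.07 = 0.46.
P(Supplier=S2) = 0.02 + 0.03 + 0.06 + 0.11 + 0.06 = 0.28.
P(Supplier ∈ {S1, S2}) = 0.46 + 0.28 = 0.74; P(Grade=A, Supplier ∈ {S1, S2}) = 0.09 + 0.02 = 0.11.
P(Grade=A | Supplier ∈ {S1, S2}) = 0.11/0.74 = 0.1486.

0.1486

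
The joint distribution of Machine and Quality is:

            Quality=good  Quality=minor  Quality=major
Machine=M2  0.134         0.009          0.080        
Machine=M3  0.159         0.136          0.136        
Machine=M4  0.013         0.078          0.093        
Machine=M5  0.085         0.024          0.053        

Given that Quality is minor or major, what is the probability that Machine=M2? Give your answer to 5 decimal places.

P(Quality=minor) = 0.009 + 0.136 + 0.078 + 0.024 = 0.247.
P(Quality=major) = 0.080 + 0.136 + 0.093 + 0.053 = 0.362.
P(Quality ∈ {minor, major}) = 0.247 + 0.362 = 0.609; P(Machine=M2, Quality ∈ {minor, major}) = 0.009 + 0.080 = 0.089.
P(Machine=M2 | Quality ∈ {minor, major}) = 0.089/0.609 = 0.14614.

0.14614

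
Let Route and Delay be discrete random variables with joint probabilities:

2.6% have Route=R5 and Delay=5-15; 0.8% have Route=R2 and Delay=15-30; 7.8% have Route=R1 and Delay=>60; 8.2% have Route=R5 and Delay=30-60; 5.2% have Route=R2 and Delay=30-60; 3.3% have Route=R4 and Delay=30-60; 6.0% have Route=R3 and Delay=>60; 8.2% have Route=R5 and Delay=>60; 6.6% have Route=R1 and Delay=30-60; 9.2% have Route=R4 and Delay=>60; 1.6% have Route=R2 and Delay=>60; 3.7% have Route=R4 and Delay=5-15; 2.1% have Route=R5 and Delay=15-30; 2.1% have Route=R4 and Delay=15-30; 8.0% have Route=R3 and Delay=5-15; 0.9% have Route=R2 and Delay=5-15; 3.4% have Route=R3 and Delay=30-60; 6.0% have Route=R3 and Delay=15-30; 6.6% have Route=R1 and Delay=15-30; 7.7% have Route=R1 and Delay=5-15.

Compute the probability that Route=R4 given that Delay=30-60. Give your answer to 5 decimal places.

0.12360

P(Delay=30-60) = 0.066 + 0.052 + 0.034 + 0.033 + 0.082 = 0.267.
P(Route=R4 | Delay=30-60) = 0.033/0.267 = 0.12360.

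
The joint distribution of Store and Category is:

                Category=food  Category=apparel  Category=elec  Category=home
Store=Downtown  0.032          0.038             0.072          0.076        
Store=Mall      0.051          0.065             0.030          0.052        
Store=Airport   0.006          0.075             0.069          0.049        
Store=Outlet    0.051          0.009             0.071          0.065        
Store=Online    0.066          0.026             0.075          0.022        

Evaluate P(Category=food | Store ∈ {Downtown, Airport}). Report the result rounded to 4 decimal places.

P(Store=Downtown) = 0.032 + 0.038 + 0.072 + 0.076 = 0.218.
P(Store=Airport) = 0.006 + 0.075 + 0.069 + 0.049 = 0.199.
P(Store ∈ {Downtown, Airport}) = 0.218 + 0.199 = 0.417; P(Category=food, Store ∈ {Downtown, Airport}) = 0.032 + 0.006 = 0.038.
P(Category=food | Store ∈ {Downtown, Airport}) = 0.038/0.417 = 0.0911.

0.0911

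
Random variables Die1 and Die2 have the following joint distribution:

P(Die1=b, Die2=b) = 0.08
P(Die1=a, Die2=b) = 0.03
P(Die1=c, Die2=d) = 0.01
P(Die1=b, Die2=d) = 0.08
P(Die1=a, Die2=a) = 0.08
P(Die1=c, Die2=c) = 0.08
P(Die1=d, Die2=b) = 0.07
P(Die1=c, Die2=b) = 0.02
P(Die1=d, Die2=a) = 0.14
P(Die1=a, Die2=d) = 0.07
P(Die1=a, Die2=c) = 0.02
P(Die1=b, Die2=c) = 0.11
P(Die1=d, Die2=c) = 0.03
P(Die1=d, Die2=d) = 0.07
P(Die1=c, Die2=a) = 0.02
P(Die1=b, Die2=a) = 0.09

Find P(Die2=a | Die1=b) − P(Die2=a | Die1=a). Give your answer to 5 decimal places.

-0.15000

P(Die1=b) = 0.09 + 0.08 + 0.11 + 0.08 = 0.36; P(Die2=a | Die1=b) = 0.09/0.36 = 0.250000.
P(Die1=a) = 0.08 + 0.03 + 0.02 + 0.07 = 0.20; P(Die2=a | Die1=a) = 0.08/0.20 = 0.400000.
Difference = -0.15000.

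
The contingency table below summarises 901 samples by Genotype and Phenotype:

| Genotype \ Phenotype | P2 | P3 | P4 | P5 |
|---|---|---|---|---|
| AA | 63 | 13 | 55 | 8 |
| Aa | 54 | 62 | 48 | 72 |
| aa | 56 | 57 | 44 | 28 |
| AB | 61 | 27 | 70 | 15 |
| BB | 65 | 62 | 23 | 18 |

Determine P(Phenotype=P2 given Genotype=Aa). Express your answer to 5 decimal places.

Total with Genotype=Aa: 54 + 62 + 48 + 72 = 236.
P(Phenotype=P2 | Genotype=Aa) = 54/236 = 0.22881.

0.22881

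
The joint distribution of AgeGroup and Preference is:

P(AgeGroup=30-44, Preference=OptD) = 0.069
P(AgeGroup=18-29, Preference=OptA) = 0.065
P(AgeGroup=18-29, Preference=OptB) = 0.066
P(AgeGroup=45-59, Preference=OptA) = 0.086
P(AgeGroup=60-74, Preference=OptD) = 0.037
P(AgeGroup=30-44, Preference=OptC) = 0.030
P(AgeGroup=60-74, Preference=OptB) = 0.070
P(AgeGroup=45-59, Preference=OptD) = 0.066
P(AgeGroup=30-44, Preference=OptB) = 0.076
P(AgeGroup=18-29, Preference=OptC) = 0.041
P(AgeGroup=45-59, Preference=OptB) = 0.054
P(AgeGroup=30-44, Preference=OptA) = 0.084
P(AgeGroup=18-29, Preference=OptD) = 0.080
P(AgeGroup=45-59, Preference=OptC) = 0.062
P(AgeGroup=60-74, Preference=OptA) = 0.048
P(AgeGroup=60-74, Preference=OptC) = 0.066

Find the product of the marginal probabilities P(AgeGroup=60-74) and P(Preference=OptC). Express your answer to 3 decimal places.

P(AgeGroup=60-74) = 0.048 + 0.070 + 0.066 + 0.037 = 0.221.
P(Preference=OptC) = 0.041 + 0.030 + 0.062 + 0.066 = 0.199.
Product: 0.221 × 0.199 = 0.044.

0.044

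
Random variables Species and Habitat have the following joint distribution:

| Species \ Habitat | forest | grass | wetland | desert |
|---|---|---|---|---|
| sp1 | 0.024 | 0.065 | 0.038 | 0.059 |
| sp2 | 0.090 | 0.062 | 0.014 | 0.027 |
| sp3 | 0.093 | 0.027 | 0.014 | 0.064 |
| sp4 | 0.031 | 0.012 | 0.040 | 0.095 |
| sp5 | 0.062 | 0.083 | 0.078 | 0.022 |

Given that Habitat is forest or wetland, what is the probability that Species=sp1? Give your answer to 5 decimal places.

0.12810

P(Habitat=forest) = 0.024 + 0.090 + 0.093 + 0.031 + 0.062 = 0.300.
P(Habitat=wetland) = 0.038 + 0.014 + 0.014 + 0.040 + 0.078 = 0.184.
P(Habitat ∈ {forest, wetland}) = 0.300 + 0.184 = 0.484; P(Species=sp1, Habitat ∈ {forest, wetland}) = 0.024 + 0.038 = 0.062.
P(Species=sp1 | Habitat ∈ {forest, wetland}) = 0.062/0.484 = 0.12810.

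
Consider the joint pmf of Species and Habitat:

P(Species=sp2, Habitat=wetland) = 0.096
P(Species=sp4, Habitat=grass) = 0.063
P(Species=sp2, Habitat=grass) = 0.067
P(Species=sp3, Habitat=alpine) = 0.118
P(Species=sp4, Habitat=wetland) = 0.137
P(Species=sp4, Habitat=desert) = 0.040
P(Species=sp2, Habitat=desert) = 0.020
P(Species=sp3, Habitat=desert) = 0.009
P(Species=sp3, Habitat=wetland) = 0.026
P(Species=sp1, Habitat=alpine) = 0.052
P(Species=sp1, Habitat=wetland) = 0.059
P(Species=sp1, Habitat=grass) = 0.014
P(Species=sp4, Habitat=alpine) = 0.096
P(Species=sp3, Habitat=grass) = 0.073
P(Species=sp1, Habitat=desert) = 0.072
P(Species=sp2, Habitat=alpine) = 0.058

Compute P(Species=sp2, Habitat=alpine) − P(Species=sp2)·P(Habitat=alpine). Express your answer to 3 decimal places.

P(Species=sp2) = 0.067 + 0.096 + 0.020 + 0.058 = 0.241.
P(Habitat=alpine) = 0.052 + 0.058 + 0.118 + 0.096 = 0.324.
P(Species=sp2, Habitat=alpine) − P(Species=sp2)P(Habitat=alpine) = 0.058 − 0.241×0.324 = -0.020.

-0.020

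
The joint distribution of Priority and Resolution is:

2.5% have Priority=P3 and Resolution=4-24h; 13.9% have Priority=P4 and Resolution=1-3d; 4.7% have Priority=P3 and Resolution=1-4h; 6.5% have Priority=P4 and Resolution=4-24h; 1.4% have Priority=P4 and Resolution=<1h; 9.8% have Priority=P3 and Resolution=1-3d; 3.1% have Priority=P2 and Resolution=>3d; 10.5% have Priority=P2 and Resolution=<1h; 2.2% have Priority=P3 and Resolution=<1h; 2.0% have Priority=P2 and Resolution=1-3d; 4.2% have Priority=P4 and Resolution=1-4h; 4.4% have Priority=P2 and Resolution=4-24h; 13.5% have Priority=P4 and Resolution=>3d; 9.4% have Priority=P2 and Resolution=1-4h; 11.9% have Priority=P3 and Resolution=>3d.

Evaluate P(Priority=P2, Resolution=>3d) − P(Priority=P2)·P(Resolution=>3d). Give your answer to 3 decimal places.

P(Priority=P2) = 0.105 + 0.094 + 0.044 + 0.020 + 0.031 = 0.294.
P(Resolution=>3d) = 0.031 + 0.119 + 0.135 = 0.285.
P(Priority=P2, Resolution=>3d) − P(Priority=P2)P(Resolution=>3d) = 0.031 − 0.294×0.285 = -0.053.

-0.053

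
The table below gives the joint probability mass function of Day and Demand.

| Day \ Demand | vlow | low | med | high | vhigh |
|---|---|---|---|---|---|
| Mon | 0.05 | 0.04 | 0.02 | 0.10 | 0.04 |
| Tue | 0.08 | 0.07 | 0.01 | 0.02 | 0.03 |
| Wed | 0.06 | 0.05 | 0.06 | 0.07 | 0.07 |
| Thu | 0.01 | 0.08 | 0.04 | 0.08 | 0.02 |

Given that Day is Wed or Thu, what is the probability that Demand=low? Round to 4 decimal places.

0.2407

P(Day=Wed) = 0.06 + 0.05 + 0.06 + 0.07 + 0.07 = 0.31.
P(Day=Thu) = 0.01 + 0.08 + 0.04 + 0.08 + 0.02 = 0.23.
P(Day ∈ {Wed, Thu}) = 0.31 + 0.23 = 0.54; P(Demand=low, Day ∈ {Wed, Thu}) = 0.05 + 0.08 = 0.13.
P(Demand=low | Day ∈ {Wed, Thu}) = 0.13/0.54 = 0.2407.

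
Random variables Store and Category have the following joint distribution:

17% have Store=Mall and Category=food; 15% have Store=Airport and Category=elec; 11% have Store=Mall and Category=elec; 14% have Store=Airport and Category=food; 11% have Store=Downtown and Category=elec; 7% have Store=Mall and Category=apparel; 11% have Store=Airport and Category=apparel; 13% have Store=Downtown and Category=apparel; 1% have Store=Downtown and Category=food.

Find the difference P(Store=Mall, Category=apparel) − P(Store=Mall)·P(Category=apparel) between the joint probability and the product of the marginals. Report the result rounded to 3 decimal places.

-0.039

P(Store=Mall) = 0.17 + 0.07 + 0.11 = 0.35.
P(Category=apparel) = 0.13 + 0.07 + 0.11 = 0.31.
P(Store=Mall, Category=apparel) − P(Store=Mall)P(Category=apparel) = 0.07 − 0.35×0.31 = -0.039.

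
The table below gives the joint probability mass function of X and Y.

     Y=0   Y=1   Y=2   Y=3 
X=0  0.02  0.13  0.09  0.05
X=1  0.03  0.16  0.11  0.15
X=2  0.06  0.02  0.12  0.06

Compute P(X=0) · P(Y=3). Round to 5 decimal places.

P(X=0) = 0.02 + 0.13 + 0.09 + 0.05 = 0.29.
P(Y=3) = 0.05 + 0.15 + 0.06 = 0.26.
Product: 0.29 × 0.26 = 0.07540.

0.07540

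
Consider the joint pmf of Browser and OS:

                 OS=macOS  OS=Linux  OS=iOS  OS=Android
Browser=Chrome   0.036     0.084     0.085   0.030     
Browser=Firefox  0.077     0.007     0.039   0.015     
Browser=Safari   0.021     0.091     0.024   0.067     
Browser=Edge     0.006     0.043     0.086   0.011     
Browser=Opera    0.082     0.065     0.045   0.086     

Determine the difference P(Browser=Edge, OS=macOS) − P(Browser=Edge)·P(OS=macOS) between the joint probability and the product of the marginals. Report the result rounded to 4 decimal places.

-0.0264

P(Browser=Edge) = 0.006 + 0.043 + 0.086 + 0.011 = 0.146.
P(OS=macOS) = 0.036 + 0.077 + 0.021 + 0.006 + 0.082 = 0.222.
P(Browser=Edge, OS=macOS) − P(Browser=Edge)P(OS=macOS) = 0.006 − 0.146×0.222 = -0.0264.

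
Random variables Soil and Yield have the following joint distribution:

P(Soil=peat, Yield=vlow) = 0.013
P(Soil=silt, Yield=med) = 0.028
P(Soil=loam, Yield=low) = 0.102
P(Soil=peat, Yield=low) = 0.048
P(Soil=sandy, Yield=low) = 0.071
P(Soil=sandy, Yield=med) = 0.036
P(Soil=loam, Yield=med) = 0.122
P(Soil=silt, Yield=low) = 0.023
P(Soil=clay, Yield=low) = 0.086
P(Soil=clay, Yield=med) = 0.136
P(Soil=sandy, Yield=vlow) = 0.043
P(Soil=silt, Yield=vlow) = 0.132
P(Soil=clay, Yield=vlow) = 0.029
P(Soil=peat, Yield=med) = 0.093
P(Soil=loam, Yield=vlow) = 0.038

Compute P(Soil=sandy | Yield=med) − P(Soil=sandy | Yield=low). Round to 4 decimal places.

-0.1284

P(Yield=med) = 0.036 + 0.122 + 0.136 + 0.028 + 0.093 = 0.415; P(Soil=sandy | Yield=med) = 0.036/0.415 = 0.08675.
P(Yield=low) = 0.071 + 0.102 + 0.086 + 0.023 + 0.048 = 0.330; P(Soil=sandy | Yield=low) = 0.071/0.330 = 0.21515.
Difference = -0.1284.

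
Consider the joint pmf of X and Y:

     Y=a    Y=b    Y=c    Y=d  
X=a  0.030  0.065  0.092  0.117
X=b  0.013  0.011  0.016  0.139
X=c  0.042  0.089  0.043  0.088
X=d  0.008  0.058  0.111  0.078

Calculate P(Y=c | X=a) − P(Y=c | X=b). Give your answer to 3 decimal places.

P(X=a) = 0.030 + 0.065 + 0.092 + 0.117 = 0.304; P(Y=c | X=a) = 0.092/0.304 = 0.3026.
P(X=b) = 0.013 + 0.011 + 0.016 + 0.139 = 0.179; P(Y=c | X=b) = 0.016/0.179 = 0.0894.
Difference = 0.213.

0.213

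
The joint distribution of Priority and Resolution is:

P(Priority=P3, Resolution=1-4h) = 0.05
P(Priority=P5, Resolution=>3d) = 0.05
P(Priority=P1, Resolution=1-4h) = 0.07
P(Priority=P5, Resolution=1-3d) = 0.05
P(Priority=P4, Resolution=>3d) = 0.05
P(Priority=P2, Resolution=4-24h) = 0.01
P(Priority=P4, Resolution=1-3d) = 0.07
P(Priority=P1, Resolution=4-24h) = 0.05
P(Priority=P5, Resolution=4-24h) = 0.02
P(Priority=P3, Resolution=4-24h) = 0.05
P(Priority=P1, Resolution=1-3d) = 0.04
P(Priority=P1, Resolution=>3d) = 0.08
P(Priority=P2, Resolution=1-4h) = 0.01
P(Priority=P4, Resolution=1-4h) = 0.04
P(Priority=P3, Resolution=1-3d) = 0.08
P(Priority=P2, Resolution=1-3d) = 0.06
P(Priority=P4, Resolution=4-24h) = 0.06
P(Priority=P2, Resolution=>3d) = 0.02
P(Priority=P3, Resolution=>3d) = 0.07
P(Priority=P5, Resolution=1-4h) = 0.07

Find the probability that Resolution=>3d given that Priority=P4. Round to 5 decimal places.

P(Priority=P4) = 0.04 + 0.06 + 0.07 + 0.05 = 0.22.
P(Resolution=>3d | Priority=P4) = 0.05/0.22 = 0.22727.

0.22727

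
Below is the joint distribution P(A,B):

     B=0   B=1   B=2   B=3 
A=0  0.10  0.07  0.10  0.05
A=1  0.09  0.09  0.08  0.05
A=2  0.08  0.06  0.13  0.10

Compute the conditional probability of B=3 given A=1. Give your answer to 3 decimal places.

0.161

P(A=1) = 0.09 + 0.09 + 0.08 + 0.05 = 0.31.
P(B=3 | A=1) = 0.05/0.31 = 0.161.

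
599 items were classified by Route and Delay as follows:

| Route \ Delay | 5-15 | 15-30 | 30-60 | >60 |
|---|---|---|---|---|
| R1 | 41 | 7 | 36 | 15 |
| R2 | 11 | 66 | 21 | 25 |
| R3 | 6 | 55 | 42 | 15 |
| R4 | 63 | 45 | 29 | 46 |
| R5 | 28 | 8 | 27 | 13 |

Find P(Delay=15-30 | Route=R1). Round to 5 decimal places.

Total with Route=R1: 41 + 7 + 36 + 15 = 99.
P(Delay=15-30 | Route=R1) = 7/99 = 0.07071.

0.07071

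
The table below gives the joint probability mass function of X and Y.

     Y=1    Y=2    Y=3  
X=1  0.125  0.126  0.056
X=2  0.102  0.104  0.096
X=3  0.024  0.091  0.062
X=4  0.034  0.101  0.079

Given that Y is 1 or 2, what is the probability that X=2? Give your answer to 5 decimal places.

P(Y=1) = 0.125 + 0.102 + 0.024 + 0.034 = 0.285.
P(Y=2) = 0.126 + 0.104 + 0.091 + 0.101 = 0.422.
P(Y ∈ {1, 2}) = 0.285 + 0.422 = 0.707; P(X=2, Y ∈ {1, 2}) = 0.102 + 0.104 = 0.206.
P(X=2 | Y ∈ {1, 2}) = 0.206/0.707 = 0.29137.

0.29137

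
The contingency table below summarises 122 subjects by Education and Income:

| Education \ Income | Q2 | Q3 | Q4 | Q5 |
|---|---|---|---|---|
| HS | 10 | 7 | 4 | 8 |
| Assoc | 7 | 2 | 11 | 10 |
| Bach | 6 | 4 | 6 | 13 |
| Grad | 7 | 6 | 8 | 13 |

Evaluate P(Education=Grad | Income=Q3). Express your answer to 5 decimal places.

0.31579

Total with Income=Q3: 7 + 2 + 4 + 6 = 19.
P(Education=Grad | Income=Q3) = 6/19 = 0.31579.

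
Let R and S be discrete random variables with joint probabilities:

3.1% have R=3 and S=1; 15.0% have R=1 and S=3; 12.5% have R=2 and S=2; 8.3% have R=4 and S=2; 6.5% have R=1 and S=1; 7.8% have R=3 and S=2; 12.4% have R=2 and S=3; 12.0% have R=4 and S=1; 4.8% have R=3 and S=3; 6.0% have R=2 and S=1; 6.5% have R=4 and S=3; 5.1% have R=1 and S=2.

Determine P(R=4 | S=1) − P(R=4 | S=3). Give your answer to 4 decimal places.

P(S=1) = 0.065 + 0.060 + 0.031 + 0.120 = 0.276; P(R=4 | S=1) = 0.120/0.276 = 0.43478.
P(S=3) = 0.150 + 0.124 + 0.048 + 0.065 = 0.387; P(R=4 | S=3) = 0.065/0.387 = 0.16796.
Difference = 0.2668.

0.2668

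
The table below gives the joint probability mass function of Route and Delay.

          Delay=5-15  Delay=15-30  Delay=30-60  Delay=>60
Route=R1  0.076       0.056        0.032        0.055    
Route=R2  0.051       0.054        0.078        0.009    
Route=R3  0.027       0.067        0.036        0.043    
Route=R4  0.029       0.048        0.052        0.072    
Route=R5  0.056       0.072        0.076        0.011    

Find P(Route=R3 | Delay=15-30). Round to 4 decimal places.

0.2256

P(Delay=15-30) = 0.056 + 0.054 + 0.067 + 0.048 + 0.072 = 0.297.
P(Route=R3 | Delay=15-30) = 0.067/0.297 = 0.2256.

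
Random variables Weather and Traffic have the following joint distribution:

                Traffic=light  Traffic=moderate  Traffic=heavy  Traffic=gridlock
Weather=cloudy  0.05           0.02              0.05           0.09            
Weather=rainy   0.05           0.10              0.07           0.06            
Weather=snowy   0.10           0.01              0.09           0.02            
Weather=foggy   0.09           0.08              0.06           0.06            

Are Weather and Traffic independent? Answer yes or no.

P(Weather=cloudy) = 0.21 and P(Traffic=gridlock) = 0.23, so their product is 0.0483, but P(Weather=cloudy, Traffic=gridlock) = 0.09. Since these differ, Weather and Traffic are not independent.

no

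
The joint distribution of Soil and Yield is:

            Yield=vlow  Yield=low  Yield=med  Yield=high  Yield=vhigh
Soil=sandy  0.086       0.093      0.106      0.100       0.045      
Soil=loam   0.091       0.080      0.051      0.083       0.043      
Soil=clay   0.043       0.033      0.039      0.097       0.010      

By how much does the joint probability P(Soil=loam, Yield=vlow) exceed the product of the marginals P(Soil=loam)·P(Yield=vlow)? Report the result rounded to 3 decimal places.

0.014

P(Soil=loam) = 0.091 + 0.080 + 0.051 + 0.083 + 0.043 = 0.348.
P(Yield=vlow) = 0.086 + 0.091 + 0.043 = 0.220.
P(Soil=loam, Yield=vlow) − P(Soil=loam)P(Yield=vlow) = 0.091 − 0.348×0.220 = 0.014.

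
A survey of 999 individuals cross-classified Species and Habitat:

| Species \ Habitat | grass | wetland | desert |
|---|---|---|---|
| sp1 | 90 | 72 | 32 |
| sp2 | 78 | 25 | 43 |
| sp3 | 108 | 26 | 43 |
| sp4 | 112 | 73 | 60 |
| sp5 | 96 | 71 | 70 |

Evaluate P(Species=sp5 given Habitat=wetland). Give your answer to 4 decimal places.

Total with Habitat=wetland: 72 + 25 + 26 + 73 + 71 = 267.
P(Species=sp5 | Habitat=wetland) = 71/267 = 0.2659.

0.2659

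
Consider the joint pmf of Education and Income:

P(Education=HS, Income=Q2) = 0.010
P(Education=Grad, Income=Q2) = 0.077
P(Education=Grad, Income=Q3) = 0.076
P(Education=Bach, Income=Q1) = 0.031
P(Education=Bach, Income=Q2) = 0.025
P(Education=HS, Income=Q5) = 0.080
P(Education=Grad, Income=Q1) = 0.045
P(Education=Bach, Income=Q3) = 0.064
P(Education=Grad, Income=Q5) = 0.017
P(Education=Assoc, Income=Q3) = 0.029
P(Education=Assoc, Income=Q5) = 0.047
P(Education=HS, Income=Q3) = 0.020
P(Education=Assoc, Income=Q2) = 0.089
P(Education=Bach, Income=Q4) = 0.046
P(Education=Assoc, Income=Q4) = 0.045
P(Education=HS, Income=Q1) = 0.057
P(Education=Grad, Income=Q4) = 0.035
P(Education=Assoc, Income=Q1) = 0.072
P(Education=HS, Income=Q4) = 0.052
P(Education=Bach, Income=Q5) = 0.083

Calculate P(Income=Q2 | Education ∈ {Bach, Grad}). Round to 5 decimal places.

P(Education=Bach) = 0.031 + 0.025 + 0.064 + 0.046 + 0.083 = 0.249.
P(Education=Grad) = 0.045 + 0.077 + 0.076 + 0.035 + 0.017 = 0.250.
P(Education ∈ {Bach, Grad}) = 0.249 + 0.250 = 0.499; P(Income=Q2, Education ∈ {Bach, Grad}) = 0.025 + 0.077 = 0.102.
P(Income=Q2 | Education ∈ {Bach, Grad}) = 0.102/0.499 = 0.20441.

0.20441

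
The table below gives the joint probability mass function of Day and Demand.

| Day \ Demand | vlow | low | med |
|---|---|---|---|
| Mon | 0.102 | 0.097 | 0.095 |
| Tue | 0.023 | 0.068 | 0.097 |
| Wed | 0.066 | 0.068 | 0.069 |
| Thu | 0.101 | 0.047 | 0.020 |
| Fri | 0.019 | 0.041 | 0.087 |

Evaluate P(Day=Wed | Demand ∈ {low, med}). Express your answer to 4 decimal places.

P(Demand=low) = 0.097 + 0.068 + 0.068 + 0.047 + 0.041 = 0.321.
P(Demand=med) = 0.095 + 0.097 + 0.069 + 0.020 + 0.087 = 0.368.
P(Demand ∈ {low, med}) = 0.321 + 0.368 = 0.689; P(Day=Wed, Demand ∈ {low, med}) = 0.068 + 0.069 = 0.137.
P(Day=Wed | Demand ∈ {low, med}) = 0.137/0.689 = 0.1988.

0.1988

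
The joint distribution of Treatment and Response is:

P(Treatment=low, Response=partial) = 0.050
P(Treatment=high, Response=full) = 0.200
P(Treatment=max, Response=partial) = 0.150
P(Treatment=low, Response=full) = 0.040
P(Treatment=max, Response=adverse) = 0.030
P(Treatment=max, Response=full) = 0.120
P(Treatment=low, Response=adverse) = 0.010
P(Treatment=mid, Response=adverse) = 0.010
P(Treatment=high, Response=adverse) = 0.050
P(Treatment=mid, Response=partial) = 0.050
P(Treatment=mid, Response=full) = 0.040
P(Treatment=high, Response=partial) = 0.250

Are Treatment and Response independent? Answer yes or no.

Every cell satisfies P(Treatment,Response) = P(Treatment)·P(Response). For instance P(Treatment=max) = 0.300, P(Response=partial) = 0.500, and 0.300×0.500 = 0.150 matches the joint entry. So Treatment and Response are independent.

yes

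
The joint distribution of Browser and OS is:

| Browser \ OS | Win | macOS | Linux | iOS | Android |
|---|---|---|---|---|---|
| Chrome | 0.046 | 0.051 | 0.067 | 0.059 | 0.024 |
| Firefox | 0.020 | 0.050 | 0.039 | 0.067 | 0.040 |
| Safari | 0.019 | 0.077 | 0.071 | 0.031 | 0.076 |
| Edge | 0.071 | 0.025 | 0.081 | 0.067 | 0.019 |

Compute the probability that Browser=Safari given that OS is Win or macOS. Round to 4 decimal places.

P(OS=Win) = 0.046 + 0.020 + 0.019 + 0.071 = 0.156.
P(OS=macOS) = 0.051 + 0.050 + 0.077 + 0.025 = 0.203.
P(OS ∈ {Win, macOS}) = 0.156 + 0.203 = 0.359; P(Browser=Safari, OS ∈ {Win, macOS}) = 0.019 + 0.077 = 0.096.
P(Browser=Safari | OS ∈ {Win, macOS}) = 0.096/0.359 = 0.2674.

0.2674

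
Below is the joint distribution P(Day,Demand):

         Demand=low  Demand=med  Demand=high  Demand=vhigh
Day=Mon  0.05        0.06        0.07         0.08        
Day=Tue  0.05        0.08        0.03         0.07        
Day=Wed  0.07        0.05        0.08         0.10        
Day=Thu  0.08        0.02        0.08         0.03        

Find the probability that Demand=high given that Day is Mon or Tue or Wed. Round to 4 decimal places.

P(Day=Mon) = 0.05 + 0.06 + 0.07 + 0.08 = 0.26.
P(Day=Tue) = 0.05 + 0.08 + 0.03 + 0.07 = 0.23.
P(Day=Wed) = 0.07 + 0.05 + 0.08 + 0.10 = 0.30.
P(Day ∈ {Mon, Tue, Wed}) = 0.26 + 0.23 + 0.30 = 0.79; P(Demand=high, Day ∈ {Mon, Tue, Wed}) = 0.07 + 0.03 + 0.08 = 0.18.
P(Demand=high | Day ∈ {Mon, Tue, Wed}) = 0.18/0.79 = 0.2278.

0.2278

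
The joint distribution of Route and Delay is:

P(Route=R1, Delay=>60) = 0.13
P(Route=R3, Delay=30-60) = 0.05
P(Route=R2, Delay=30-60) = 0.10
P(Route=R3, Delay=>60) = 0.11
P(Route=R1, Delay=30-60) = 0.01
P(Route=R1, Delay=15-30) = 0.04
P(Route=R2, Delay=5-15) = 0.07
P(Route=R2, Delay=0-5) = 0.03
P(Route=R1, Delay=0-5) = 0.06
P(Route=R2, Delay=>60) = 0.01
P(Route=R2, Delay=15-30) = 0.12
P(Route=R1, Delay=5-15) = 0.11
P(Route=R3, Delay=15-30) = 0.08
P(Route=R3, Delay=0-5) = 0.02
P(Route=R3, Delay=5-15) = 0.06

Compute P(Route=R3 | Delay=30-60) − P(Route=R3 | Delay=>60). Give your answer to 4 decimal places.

P(Delay=30-60) = 0.01 + 0.10 + 0.05 = 0.16; P(Route=R3 | Delay=30-60) = 0.05/0.16 = 0.31250.
P(Delay=>60) = 0.13 + 0.01 + 0.11 = 0.25; P(Route=R3 | Delay=>60) = 0.11/0.25 = 0.44000.
Difference = -0.1275.

-0.1275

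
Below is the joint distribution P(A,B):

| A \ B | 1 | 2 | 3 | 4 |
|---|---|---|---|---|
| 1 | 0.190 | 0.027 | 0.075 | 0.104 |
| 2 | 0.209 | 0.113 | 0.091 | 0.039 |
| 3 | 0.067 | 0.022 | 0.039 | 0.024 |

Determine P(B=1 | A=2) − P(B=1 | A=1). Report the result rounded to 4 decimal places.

-0.0174

P(A=2) = 0.209 + 0.113 + 0.091 + 0.039 = 0.452; P(B=1 | A=2) = 0.209/0.452 = 0.46239.
P(A=1) = 0.190 + 0.027 + 0.075 + 0.104 = 0.396; P(B=1 | A=1) = 0.190/0.396 = 0.47980.
Difference = -0.0174.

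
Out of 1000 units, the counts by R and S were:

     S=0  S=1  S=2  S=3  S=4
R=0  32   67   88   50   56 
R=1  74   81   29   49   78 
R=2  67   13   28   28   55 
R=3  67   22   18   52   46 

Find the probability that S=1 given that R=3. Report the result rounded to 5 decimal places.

0.10732

Total with R=3: 67 + 22 + 18 + 52 + 46 = 205.
P(S=1 | R=3) = 22/205 = 0.10732.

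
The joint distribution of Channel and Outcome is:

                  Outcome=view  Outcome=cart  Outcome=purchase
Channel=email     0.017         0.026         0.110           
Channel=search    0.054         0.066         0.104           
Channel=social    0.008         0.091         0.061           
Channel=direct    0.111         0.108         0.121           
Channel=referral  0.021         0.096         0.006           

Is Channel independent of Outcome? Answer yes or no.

no

P(Channel=email) = 0.153 and P(Outcome=purchase) = 0.402, so their product is 0.06151, but P(Channel=email, Outcome=purchase) = 0.110. Since these differ, Channel and Outcome are not independent.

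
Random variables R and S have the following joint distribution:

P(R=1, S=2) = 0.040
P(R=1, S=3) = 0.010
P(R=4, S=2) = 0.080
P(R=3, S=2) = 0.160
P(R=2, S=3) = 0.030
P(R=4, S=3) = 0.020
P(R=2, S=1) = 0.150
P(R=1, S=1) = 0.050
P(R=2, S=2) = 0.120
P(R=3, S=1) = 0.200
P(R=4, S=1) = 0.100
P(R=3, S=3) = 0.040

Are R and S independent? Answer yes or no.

yes

Every cell satisfies P(R,S) = P(R)·P(S). For instance P(R=4) = 0.200, P(S=2) = 0.400, and 0.200×0.400 = 0.080 matches the joint entry. So R and S are independent.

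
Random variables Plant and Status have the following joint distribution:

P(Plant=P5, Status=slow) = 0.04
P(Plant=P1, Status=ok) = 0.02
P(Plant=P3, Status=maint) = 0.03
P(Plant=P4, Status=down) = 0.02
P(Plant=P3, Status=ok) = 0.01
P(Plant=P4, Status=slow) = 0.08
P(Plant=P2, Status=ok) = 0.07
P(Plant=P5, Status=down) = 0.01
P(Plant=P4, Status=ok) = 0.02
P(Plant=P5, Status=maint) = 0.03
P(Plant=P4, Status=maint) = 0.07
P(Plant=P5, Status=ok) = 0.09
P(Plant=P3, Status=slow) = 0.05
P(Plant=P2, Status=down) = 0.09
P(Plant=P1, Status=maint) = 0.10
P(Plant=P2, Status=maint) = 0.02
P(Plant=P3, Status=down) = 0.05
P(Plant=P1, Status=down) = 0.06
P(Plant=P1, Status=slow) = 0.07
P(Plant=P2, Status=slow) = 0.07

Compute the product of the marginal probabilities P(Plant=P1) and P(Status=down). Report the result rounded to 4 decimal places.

P(Plant=P1) = 0.02 + 0.07 + 0.06 + 0.10 = 0.25.
P(Status=down) = 0.06 + 0.09 + 0.05 + 0.02 + 0.01 = 0.23.
Product: 0.25 × 0.23 = 0.0575.

0.0575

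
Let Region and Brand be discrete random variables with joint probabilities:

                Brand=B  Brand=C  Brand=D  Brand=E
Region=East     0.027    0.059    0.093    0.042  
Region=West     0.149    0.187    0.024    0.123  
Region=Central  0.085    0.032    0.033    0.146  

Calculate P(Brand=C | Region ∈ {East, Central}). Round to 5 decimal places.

P(Region=East) = 0.027 + 0.059 + 0.093 + 0.042 = 0.221.
P(Region=Central) = 0.085 + 0.032 + 0.033 + 0.146 = 0.296.
P(Region ∈ {East, Central}) = 0.221 + 0.296 = 0.517; P(Brand=C, Region ∈ {East, Central}) = 0.059 + 0.032 = 0.091.
P(Brand=C | Region ∈ {East, Central}) = 0.091/0.517 = 0.17602.

0.17602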